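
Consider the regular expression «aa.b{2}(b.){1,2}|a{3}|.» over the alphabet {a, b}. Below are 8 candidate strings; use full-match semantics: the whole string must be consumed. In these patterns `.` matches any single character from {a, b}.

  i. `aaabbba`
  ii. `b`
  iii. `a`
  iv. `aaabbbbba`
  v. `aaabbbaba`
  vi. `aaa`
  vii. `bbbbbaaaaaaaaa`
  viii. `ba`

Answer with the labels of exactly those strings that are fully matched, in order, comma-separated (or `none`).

i → match
ii → match
iii → match
iv → match
v → match
vi → match
vii → no match
viii → no match

i, ii, iii, iv, v, vi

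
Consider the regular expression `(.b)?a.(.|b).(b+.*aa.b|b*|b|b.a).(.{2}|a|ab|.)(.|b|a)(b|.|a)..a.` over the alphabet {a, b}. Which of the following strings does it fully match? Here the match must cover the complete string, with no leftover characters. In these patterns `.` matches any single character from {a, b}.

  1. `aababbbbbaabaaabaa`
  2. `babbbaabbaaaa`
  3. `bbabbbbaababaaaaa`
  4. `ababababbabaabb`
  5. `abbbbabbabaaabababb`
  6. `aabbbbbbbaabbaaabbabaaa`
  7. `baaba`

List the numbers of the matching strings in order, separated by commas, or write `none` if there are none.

1 → match
2 → no match
3 → match
4 → no match
5 → no match
6 → no match
7. `baaba` → no match

1, 3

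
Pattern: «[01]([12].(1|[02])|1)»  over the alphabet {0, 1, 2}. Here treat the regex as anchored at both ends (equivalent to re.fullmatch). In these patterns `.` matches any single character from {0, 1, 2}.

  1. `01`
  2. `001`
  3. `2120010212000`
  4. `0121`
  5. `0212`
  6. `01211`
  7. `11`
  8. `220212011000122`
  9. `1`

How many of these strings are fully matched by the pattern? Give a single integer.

4

1 → match
2 → no match
3 → no match
4 → match
5 → match
6 → no match
7 → match
8 → no match
9 → no match
Total matched: 4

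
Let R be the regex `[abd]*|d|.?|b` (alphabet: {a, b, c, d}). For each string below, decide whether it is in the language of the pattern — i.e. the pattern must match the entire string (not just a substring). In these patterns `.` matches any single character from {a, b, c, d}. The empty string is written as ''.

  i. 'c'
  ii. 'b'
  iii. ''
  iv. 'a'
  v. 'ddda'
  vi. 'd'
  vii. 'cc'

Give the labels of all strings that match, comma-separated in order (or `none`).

i, ii, iii, iv, v, vi

i. 'c' → match
ii. 'b' → match
iii. '' → match
iv. 'a' → match
v. 'ddda' → match
vi. 'd' → match
vii. 'cc' → no match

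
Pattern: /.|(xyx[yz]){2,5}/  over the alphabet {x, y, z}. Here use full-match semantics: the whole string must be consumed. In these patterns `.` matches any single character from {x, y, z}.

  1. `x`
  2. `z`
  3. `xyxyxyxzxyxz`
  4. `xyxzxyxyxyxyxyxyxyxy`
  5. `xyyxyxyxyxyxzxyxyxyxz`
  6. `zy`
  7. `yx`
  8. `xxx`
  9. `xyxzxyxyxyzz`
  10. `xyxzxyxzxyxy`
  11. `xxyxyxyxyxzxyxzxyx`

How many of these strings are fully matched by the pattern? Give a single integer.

5

1 → match
2 → match
3 → match
4 → match
5 → no match
6 → no match
7 → no match
8 → no match
9 → no match
10 → match
11 → no match
Total matched: 5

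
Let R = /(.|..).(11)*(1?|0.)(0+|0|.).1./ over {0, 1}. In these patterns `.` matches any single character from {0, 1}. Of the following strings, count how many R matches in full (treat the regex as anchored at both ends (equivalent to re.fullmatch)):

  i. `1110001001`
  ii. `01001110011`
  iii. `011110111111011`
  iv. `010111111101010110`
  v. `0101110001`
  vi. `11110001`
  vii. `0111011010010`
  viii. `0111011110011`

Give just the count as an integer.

i. `1110001001` → no match
ii. `01001110011` → no match
iii → no match
iv → no match
v. `0101110001` → no match
vi. `11110001` → no match
vii → no match
viii → no match
Total matched: 0

0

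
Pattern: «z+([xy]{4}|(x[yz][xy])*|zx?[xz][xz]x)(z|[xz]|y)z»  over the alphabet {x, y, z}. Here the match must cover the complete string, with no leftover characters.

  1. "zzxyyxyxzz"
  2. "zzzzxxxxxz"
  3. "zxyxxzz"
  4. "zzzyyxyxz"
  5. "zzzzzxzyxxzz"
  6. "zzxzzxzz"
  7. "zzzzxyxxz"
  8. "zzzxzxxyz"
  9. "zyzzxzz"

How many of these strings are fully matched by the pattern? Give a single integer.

1. "zzxyyxyxzz" → match
2. "zzzzxxxxxz" → match
3. "zxyxxzz" → match
4. "zzzyyxyxz" → match
5. "zzzzzxzyxxzz" → no match
6. "zzxzzxzz" → match
7. "zzzzxyxxz" → match
8. "zzzxzxxyz" → match
9. "zyzzxzz" → no match
Total matched: 7

7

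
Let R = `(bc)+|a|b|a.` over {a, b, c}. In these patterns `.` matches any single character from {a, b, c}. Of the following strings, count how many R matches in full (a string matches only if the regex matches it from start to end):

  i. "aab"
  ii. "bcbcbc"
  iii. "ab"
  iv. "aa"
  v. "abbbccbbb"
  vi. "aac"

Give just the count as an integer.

i → no match
ii → match
iii → match
iv → match
v → no match
vi → no match
Total matched: 3

3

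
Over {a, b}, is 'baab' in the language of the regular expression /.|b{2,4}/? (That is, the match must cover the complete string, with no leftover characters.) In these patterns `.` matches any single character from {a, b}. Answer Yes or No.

No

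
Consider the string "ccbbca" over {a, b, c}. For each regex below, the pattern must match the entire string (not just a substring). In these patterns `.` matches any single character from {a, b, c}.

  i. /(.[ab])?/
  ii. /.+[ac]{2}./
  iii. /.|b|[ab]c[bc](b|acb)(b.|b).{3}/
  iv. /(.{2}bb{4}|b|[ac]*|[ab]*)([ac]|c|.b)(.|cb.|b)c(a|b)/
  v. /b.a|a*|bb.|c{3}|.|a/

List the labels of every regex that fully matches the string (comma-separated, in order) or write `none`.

iv

i → no match
ii → no match
iii → no match
iv → match
v → no match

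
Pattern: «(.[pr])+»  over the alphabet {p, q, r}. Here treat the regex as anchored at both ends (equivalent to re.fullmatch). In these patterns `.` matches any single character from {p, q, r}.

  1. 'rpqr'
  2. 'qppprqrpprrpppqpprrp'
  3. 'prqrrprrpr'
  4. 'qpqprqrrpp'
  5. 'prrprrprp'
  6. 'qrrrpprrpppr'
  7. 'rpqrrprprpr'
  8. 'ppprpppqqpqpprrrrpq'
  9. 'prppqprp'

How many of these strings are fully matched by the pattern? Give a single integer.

4

1. 'rpqr' → match
2 → no match
3. 'prqrrprrpr' → match
4. 'qpqprqrrpp' → no match
5. 'prrprrprp' → no match
6. 'qrrrpprrpppr' → match
7. 'rpqrrprprpr' → no match
8 → no match
9. 'prppqprp' → match
Total matched: 4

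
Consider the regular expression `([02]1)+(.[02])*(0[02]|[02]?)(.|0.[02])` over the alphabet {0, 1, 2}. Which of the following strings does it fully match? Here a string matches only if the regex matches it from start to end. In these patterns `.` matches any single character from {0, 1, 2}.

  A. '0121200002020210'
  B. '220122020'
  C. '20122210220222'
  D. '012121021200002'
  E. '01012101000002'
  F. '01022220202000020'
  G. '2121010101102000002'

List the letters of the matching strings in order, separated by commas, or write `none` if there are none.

A → no match
B → no match
C → no match
D → match
E → match
F → match
G → match

D, E, F, G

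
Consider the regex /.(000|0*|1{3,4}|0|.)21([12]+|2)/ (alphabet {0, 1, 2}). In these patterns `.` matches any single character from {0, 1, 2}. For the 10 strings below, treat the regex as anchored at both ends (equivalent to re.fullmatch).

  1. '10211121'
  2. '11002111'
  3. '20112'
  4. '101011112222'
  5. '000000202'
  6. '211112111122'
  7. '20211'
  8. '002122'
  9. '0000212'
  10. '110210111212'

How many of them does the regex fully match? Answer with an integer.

5

1 → match
2 → no match
3 → no match
4 → no match
5 → no match
6 → match
7 → match
8 → match
9 → match
10 → no match
Total matched: 5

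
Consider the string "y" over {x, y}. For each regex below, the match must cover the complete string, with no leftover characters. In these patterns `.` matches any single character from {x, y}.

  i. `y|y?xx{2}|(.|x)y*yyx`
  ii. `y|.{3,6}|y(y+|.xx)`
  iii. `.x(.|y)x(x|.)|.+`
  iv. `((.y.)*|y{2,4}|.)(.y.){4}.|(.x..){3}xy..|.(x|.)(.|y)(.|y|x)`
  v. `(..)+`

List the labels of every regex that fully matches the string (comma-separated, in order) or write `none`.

i → match
ii → match
iii → match
iv → no match
v → no match

i, ii, iii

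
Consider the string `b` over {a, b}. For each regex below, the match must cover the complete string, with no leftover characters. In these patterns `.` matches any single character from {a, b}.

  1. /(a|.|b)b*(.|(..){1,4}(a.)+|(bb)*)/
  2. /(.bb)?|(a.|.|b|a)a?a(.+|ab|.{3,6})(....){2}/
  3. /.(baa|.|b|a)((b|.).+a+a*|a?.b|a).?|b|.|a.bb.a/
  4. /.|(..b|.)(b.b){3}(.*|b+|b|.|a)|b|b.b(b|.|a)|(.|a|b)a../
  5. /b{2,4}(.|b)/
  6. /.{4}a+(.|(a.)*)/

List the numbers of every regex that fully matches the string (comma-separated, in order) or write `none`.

1, 3, 4

1 → match
2 → no match
3 → match
4 → match
5 → no match
6 → no match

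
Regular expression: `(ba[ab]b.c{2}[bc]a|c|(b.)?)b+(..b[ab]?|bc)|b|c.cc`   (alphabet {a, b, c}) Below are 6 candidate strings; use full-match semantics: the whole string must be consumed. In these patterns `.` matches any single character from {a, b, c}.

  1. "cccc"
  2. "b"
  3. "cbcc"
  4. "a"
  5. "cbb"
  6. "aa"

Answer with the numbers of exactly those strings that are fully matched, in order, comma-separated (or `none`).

1, 2, 3

1 → match
2 → match
3 → match
4 → no match
5 → no match
6 → no match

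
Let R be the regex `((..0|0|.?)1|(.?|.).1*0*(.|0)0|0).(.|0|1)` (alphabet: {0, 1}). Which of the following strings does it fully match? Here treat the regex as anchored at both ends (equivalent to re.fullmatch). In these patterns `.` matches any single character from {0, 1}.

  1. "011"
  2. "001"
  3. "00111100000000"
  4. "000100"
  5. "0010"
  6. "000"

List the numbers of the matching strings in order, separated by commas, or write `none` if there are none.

1 → match
2 → match
3 → match
4 → match
5 → no match
6 → match

1, 2, 3, 4, 6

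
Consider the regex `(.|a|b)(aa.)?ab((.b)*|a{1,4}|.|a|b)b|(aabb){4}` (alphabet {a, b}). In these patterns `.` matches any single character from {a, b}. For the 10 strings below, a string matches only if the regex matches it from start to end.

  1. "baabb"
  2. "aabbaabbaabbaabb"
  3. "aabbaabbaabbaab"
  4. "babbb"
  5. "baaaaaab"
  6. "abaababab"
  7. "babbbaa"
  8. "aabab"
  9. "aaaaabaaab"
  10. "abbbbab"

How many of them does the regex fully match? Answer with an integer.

4

1 → no match
2 → match
3 → no match
4 → match
5 → no match
6 → no match
7 → no match
8 → match
9 → match
10 → no match
Total matched: 4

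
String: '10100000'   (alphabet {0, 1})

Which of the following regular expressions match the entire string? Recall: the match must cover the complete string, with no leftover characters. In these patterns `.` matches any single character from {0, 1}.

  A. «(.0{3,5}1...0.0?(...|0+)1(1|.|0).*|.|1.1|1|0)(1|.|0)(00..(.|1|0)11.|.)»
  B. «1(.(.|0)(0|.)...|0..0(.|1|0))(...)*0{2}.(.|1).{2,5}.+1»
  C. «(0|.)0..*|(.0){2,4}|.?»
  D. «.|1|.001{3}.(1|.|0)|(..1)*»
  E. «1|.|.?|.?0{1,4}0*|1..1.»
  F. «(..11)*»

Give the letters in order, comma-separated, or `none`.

C

A → no match
B → no match — must end with '1'
C → match
D → no match
E → no match
F → no match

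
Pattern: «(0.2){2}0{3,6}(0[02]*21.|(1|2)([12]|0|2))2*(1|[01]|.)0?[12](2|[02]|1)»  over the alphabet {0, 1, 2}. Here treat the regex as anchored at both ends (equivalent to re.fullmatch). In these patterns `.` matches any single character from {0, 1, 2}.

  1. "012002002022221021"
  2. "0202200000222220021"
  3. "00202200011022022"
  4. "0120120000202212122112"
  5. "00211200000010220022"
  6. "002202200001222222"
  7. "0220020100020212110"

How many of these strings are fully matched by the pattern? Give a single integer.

1 → no match
2 → no match
3 → no match
4 → no match
5 → no match
6 → no match
7 → no match
Total matched: 0

0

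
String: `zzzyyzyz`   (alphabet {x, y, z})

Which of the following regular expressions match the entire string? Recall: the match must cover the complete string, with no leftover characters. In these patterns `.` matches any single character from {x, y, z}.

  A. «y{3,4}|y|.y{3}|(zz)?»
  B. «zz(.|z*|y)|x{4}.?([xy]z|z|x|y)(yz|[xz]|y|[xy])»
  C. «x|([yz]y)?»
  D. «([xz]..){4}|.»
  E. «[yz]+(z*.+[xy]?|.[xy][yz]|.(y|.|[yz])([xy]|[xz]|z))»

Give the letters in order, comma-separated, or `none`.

A → no match
B → no match
C → no match
D → no match
E → match

E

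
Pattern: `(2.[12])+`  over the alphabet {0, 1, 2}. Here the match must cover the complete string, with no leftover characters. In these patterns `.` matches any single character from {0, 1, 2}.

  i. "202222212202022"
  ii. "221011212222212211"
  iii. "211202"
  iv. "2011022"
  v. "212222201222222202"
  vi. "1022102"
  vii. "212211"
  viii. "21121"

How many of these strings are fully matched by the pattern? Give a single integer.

3

i → no match
ii → no match
iii. "211202" → match
iv. "2011022" → no match
v → match
vi. "1022102" → no match — must start with "2"
vii. "212211" → match
viii. "21121" → no match
Total matched: 3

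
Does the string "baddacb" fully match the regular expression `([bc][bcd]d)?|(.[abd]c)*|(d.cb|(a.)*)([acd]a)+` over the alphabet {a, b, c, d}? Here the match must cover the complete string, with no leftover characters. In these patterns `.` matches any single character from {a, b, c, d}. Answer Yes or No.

No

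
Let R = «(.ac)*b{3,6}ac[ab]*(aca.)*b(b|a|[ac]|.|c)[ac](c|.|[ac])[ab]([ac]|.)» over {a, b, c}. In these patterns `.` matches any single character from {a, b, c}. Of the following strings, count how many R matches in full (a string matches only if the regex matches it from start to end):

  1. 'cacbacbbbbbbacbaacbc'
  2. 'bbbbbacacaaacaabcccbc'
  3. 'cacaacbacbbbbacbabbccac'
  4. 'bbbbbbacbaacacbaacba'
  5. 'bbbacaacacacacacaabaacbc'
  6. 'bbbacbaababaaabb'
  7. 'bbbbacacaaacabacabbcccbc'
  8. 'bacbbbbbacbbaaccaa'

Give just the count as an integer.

1 → match
2 → match
3 → match
4 → match
5 → match
6 → match
7 → match
8 → no match
Total matched: 7

7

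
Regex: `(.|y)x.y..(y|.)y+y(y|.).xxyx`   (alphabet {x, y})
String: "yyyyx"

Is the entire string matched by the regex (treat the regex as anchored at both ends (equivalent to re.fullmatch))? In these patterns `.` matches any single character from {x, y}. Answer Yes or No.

Every match must end with "xxyx", but "yyyyx" does not.

No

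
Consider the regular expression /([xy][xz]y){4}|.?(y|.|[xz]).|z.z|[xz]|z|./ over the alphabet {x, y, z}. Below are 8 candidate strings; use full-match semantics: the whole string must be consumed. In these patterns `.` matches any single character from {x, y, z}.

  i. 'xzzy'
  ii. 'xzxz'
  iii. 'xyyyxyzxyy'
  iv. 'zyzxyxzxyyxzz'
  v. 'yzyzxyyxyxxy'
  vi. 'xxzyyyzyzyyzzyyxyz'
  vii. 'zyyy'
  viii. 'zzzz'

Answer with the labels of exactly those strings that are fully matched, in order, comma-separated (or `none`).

i → no match
ii → no match
iii → no match
iv → no match
v → no match
vi → no match
vii → no match
viii → no match

none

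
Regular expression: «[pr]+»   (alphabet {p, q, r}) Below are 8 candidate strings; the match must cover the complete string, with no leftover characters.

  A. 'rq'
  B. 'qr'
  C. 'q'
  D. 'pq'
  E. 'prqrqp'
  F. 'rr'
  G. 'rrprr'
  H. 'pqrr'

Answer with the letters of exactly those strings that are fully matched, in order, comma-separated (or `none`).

A. 'rq' → no match
B. 'qr' → no match
C. 'q' → no match
D. 'pq' → no match
E. 'prqrqp' → no match
F. 'rr' → match
G. 'rrprr' → match
H. 'pqrr' → no match

F, G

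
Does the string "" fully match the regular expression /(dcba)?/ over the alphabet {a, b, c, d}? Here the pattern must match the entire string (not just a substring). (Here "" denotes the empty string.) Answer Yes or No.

Yes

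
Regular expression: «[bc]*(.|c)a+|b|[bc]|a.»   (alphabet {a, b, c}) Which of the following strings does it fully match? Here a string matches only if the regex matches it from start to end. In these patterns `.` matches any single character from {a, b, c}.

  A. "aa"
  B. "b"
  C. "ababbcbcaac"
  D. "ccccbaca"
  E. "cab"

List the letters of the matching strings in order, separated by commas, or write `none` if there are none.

A. "aa" → match
B. "b" → match
C. "ababbcbcaac" → no match
D. "ccccbaca" → no match
E. "cab" → no match

A, B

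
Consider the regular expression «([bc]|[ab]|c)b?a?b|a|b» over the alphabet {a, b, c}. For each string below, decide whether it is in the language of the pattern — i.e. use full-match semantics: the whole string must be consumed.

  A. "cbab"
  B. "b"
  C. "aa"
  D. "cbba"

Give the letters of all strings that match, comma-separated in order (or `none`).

A, B

A → match
B → match
C → no match
D → no match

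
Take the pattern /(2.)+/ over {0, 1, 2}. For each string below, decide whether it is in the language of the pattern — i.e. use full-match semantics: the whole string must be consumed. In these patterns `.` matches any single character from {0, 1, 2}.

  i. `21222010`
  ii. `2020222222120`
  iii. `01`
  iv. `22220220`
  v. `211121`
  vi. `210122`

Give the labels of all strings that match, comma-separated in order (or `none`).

none

i → no match
ii → no match
iii → no match — must start with `2`
iv → no match
v → no match
vi → no match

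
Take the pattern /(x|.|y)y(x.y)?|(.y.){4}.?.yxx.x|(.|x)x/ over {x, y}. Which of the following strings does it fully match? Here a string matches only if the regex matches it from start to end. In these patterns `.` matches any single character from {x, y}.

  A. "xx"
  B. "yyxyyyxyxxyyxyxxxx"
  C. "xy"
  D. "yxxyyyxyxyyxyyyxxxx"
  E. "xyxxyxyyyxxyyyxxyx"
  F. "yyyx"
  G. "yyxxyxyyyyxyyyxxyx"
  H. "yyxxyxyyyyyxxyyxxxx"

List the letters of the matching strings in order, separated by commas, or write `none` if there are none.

A, B, C, H

A. "xx" → match
B → match
C. "xy" → match
D → no match
E → no match
F. "yyyx" → no match
G → no match
H → match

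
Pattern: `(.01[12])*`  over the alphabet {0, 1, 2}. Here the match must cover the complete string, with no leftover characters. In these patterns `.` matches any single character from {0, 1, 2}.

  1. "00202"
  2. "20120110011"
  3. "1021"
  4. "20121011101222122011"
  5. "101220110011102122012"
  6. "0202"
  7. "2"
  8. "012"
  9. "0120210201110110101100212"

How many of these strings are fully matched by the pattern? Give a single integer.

0

1. "00202" → no match
2. "20120110011" → no match
3. "1021" → no match
4 → no match
5 → no match
6. "0202" → no match
7. "2" → no match
8. "012" → no match
9 → no match
Total matched: 0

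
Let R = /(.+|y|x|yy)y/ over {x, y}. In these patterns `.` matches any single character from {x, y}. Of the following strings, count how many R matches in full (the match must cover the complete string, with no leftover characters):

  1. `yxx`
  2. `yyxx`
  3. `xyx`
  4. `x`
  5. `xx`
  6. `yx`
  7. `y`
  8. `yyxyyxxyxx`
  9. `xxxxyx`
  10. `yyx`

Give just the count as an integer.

1 → no match — must end with `y`
2 → no match — must end with `y`
3 → no match — must end with `y`
4 → no match — must end with `y`
5 → no match — must end with `y`
6 → no match — must end with `y`
7 → no match
8 → no match — must end with `y`
9 → no match — must end with `y`
10 → no match — must end with `y`
Total matched: 0

0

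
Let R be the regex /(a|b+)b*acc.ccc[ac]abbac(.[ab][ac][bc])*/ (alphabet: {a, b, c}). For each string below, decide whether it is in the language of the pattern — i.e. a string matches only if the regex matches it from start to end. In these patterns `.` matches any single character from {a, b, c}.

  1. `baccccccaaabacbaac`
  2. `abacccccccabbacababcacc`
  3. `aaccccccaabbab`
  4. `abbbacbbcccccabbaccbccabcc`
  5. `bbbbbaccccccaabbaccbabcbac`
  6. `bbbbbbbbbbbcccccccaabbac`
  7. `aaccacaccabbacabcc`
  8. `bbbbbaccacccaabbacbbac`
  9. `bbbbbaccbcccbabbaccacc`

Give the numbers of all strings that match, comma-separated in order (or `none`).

2, 5, 8

1 → no match
2 → match
3 → no match
4 → no match
5 → match
6 → no match
7 → no match
8 → match
9 → no match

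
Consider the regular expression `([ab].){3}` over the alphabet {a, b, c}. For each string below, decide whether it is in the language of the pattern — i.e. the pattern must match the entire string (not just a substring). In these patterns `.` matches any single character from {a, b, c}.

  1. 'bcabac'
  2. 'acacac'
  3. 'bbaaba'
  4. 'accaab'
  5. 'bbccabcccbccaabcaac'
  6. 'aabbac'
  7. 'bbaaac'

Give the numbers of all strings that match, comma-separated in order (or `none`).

1, 2, 3, 6, 7

1. 'bcabac' → match
2. 'acacac' → match
3. 'bbaaba' → match
4. 'accaab' → no match
5 → no match
6. 'aabbac' → match
7. 'bbaaac' → match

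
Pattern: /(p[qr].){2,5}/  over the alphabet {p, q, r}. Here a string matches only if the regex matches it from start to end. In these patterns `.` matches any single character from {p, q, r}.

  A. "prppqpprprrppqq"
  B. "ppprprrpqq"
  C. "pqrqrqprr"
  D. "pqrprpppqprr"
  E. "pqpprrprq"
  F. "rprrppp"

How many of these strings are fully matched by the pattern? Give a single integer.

A → no match
B → no match
C → no match
D → no match
E → match
F → no match — must start with "p"
Total matched: 1

1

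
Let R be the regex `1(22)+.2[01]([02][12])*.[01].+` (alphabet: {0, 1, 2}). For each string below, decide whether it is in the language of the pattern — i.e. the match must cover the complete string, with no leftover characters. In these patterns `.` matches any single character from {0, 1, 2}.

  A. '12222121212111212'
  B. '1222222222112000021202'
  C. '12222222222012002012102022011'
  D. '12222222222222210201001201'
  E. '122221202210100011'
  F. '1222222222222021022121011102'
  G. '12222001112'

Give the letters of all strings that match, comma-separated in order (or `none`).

A, D, E, F, G

A → match
B → no match
C → no match
D → match
E → match
F → match
G. '12222001112' → match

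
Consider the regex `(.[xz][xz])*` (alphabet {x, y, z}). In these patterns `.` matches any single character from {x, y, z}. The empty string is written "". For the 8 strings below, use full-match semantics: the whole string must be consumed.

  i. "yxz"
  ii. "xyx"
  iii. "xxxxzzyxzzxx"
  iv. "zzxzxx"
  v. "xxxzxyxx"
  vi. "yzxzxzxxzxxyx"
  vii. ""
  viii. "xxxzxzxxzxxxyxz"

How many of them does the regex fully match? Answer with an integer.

5

i → match
ii → no match
iii → match
iv → match
v → no match
vi → no match
vii → match
viii → match
Total matched: 5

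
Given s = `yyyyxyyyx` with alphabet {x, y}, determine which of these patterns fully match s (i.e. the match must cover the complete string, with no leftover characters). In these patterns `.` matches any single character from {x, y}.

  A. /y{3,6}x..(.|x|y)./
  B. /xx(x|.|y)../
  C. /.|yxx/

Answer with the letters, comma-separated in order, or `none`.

A

A → match
B → no match — must start with `xx`
C → no match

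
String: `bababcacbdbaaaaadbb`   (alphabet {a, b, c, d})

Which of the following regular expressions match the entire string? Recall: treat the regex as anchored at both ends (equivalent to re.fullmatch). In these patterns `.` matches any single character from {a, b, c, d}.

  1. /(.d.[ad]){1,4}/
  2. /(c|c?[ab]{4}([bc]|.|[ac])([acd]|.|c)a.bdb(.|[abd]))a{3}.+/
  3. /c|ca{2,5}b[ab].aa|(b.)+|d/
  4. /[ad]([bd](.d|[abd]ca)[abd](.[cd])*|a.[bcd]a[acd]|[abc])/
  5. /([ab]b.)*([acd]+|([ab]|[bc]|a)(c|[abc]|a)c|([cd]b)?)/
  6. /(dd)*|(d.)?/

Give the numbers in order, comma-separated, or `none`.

1 → no match
2 → match
3 → no match
4 → no match
5 → no match
6 → no match

2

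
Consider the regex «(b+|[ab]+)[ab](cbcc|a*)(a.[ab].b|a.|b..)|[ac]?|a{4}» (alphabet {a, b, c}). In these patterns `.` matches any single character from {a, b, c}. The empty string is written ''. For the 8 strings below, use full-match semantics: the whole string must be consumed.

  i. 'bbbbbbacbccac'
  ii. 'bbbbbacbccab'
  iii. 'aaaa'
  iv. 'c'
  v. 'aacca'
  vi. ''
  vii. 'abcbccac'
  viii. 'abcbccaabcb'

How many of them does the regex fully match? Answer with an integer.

i → match
ii → match
iii → match
iv → match
v → no match
vi → match
vii → match
viii → match
Total matched: 7

7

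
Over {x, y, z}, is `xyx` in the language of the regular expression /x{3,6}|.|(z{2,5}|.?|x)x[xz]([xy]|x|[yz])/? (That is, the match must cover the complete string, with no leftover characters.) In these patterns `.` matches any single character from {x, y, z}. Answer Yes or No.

No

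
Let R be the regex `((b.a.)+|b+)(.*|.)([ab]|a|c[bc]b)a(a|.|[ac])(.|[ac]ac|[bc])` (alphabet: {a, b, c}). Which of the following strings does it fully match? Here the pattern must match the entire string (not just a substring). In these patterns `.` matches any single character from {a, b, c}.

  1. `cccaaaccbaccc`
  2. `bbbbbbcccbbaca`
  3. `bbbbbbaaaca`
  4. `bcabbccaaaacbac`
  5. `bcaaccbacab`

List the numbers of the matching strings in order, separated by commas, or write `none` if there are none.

2, 3

1 → no match — must start with `b`
2 → match
3. `bbbbbbaaaca` → match
4 → no match
5. `bcaaccbacab` → no match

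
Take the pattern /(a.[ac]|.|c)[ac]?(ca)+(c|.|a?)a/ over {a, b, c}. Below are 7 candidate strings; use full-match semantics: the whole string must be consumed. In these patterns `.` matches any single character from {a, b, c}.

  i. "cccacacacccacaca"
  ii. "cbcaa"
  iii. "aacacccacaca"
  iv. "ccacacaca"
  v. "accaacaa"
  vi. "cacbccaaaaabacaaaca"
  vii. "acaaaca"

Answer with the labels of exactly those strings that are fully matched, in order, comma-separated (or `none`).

i → no match
ii → no match
iii → no match
iv → match
v → no match
vi → no match
vii → no match

iv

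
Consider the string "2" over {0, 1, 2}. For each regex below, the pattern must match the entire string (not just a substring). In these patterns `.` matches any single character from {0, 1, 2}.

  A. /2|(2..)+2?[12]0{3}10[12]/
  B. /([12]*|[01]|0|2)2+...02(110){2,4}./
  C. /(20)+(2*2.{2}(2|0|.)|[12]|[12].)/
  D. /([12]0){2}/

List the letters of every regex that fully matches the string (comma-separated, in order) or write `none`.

A

A → match
B → no match
C → no match — must start with "20"
D → no match — must end with "0"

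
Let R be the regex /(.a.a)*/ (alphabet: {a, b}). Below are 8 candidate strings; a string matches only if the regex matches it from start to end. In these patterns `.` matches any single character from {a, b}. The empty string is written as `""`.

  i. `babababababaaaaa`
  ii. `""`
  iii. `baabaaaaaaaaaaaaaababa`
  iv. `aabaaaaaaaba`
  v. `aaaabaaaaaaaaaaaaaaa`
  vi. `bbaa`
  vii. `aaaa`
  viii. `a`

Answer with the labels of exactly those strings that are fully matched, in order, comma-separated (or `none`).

i, ii, iv, v, vii

i → match
ii. `""` → match
iii → no match
iv. `aabaaaaaaaba` → match
v → match
vi. `bbaa` → no match
vii. `aaaa` → match
viii. `a` → no match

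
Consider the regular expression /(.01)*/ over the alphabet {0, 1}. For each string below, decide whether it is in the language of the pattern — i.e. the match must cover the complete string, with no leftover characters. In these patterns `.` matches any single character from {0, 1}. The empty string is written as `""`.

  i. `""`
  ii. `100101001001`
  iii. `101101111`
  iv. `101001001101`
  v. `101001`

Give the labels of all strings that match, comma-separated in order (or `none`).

i, iv, v

i → match
ii → no match
iii → no match
iv → match
v → match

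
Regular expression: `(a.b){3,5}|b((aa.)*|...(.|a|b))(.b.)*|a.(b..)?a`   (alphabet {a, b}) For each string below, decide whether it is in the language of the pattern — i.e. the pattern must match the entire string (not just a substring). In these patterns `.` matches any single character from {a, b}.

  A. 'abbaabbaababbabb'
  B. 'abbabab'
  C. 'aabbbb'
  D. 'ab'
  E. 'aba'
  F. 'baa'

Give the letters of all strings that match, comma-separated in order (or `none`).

A → no match
B. 'abbabab' → no match
C. 'aabbbb' → no match
D. 'ab' → no match
E. 'aba' → match
F. 'baa' → no match

E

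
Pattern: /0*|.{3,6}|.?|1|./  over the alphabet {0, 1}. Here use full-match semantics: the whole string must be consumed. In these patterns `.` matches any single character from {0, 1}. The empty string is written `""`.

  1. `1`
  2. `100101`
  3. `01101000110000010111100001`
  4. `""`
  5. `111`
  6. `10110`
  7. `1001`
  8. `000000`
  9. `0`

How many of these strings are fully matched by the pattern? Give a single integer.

1 → match
2 → match
3 → no match
4 → match
5 → match
6 → match
7 → match
8 → match
9 → match
Total matched: 8

8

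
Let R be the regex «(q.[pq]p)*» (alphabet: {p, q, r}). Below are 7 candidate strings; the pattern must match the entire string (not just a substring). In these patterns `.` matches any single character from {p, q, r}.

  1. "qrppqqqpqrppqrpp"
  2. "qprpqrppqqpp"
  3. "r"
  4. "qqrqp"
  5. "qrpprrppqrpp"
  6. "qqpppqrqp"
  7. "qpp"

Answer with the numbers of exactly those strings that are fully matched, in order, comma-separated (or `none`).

1

1 → match
2 → no match
3 → no match
4 → no match
5 → no match
6 → no match
7 → no match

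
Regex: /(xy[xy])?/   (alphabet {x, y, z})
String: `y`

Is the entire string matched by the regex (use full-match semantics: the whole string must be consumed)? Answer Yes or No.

No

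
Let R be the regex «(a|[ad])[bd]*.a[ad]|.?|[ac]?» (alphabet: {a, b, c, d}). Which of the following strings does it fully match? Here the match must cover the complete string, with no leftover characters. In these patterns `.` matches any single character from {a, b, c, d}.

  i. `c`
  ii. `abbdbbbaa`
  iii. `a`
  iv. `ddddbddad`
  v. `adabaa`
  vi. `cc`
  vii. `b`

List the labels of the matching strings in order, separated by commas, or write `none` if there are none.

i, ii, iii, iv, vii

i → match
ii → match
iii → match
iv → match
v → no match
vi → no match
vii → match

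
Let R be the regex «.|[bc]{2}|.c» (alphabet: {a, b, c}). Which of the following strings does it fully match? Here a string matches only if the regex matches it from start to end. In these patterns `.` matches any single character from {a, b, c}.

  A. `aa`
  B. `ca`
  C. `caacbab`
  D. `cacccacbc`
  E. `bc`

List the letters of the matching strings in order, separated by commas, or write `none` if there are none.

E

A. `aa` → no match
B. `ca` → no match
C. `caacbab` → no match
D. `cacccacbc` → no match
E. `bc` → match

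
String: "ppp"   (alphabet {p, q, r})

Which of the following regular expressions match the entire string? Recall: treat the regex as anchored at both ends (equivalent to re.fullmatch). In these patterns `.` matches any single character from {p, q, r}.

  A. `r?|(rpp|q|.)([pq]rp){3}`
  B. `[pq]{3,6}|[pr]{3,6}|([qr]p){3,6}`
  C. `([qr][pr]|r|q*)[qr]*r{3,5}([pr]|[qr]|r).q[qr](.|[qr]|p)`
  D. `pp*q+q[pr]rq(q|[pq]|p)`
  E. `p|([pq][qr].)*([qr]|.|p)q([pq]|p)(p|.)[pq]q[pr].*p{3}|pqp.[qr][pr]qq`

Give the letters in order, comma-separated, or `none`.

B

A → no match
B → match
C → no match
D → no match
E → no match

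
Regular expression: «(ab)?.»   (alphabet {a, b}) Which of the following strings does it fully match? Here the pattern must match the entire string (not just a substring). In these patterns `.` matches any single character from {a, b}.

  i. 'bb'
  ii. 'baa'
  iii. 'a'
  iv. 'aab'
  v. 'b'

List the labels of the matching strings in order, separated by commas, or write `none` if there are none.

i → no match
ii → no match
iii → match
iv → no match
v → match

iii, v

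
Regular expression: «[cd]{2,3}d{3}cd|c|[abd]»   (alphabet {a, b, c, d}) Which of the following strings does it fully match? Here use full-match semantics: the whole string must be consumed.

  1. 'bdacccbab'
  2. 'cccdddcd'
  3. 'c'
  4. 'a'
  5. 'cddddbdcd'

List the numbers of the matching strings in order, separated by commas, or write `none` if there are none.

2, 3, 4

1 → no match
2 → match
3 → match
4 → match
5 → no match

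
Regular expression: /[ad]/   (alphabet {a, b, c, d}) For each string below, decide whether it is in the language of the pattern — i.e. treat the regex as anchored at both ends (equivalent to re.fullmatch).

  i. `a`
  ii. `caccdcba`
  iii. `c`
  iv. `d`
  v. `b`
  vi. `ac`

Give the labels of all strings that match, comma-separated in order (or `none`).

i → match
ii → no match
iii → no match
iv → match
v → no match
vi → no match

i, iv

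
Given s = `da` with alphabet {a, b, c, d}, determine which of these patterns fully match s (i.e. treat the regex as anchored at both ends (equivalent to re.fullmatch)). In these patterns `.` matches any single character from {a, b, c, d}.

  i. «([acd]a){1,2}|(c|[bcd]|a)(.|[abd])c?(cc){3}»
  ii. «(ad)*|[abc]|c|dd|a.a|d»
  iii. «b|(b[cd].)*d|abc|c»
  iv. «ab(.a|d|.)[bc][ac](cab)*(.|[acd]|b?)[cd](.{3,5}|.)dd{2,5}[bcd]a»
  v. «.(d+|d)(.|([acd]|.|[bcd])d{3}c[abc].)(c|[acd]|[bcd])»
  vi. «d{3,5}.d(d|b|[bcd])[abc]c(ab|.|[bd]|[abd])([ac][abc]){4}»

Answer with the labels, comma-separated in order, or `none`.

i → match
ii → no match
iii → no match
iv → no match — must start with `ab`
v → no match
vi → no match

i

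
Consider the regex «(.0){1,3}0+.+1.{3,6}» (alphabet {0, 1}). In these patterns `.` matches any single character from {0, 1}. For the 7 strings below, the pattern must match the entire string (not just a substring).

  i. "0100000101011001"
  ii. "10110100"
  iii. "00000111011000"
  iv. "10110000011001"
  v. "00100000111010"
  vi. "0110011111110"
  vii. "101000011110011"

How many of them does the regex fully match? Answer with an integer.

3

i → no match
ii → no match
iii → match
iv → no match
v → match
vi → no match
vii → match
Total matched: 3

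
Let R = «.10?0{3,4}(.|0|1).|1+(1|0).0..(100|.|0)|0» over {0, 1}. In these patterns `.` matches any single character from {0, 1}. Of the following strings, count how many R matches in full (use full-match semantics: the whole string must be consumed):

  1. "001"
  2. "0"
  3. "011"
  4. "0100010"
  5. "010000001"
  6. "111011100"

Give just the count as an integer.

4

1 → no match
2 → match
3 → no match
4 → match
5 → match
6 → match
Total matched: 4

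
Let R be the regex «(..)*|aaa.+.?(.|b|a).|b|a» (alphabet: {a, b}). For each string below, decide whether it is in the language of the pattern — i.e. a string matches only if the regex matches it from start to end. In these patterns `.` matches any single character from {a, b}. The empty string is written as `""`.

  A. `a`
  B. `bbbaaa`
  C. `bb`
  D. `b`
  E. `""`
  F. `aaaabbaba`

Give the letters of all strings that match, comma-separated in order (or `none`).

A, B, C, D, E, F

A → match
B → match
C → match
D → match
E → match
F → match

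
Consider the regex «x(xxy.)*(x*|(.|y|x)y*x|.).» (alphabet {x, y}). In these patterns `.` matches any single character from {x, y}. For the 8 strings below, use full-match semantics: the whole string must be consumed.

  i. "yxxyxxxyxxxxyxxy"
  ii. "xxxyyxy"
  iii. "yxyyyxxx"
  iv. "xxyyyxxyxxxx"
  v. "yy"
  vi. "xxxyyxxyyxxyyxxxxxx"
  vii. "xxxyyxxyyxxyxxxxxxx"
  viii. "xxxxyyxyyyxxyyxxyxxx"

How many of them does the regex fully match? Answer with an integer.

3

i → no match — must start with "x"
ii → match
iii → no match — must start with "x"
iv → no match
v → no match — must start with "x"
vi → match
vii → match
viii → no match
Total matched: 3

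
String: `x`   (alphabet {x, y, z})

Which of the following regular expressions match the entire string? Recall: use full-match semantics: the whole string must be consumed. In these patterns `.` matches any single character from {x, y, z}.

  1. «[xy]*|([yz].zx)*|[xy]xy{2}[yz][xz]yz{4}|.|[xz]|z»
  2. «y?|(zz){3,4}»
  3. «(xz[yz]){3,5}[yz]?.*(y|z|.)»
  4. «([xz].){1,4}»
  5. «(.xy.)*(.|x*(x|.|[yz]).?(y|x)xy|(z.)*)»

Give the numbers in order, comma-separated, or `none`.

1 → match
2 → no match
3 → no match — must start with `xz`
4 → no match
5 → match

1, 5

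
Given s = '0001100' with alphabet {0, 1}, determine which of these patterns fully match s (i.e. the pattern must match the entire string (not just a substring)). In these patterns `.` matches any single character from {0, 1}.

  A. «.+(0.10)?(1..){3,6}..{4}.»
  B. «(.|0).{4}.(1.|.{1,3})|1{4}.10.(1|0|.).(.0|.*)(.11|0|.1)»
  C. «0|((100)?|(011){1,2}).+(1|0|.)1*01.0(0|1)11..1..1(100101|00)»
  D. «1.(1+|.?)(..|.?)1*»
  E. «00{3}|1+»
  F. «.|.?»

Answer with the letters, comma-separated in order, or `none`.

B

A → no match
B → match
C → no match
D → no match — must start with '1'
E → no match
F → no match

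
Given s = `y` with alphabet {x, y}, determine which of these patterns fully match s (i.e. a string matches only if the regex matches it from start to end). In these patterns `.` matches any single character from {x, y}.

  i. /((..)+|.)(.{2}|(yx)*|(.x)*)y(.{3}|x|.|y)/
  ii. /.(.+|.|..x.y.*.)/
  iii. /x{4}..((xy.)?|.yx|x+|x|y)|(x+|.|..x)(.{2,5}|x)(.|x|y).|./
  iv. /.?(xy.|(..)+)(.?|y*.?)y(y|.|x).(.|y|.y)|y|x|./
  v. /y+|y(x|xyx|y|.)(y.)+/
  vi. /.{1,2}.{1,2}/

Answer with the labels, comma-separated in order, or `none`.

iii, iv, v

i → no match
ii → no match
iii → match
iv → match
v → match
vi → no match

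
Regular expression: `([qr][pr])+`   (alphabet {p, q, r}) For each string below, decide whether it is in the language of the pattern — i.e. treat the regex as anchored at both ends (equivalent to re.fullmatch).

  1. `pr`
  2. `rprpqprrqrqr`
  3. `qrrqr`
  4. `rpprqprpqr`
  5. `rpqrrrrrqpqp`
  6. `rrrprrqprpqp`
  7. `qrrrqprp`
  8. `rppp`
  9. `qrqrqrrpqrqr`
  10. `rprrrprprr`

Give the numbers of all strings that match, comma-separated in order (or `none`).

1 → no match
2 → match
3 → no match
4 → no match
5 → match
6 → match
7 → match
8 → no match
9 → match
10 → match

2, 5, 6, 7, 9, 10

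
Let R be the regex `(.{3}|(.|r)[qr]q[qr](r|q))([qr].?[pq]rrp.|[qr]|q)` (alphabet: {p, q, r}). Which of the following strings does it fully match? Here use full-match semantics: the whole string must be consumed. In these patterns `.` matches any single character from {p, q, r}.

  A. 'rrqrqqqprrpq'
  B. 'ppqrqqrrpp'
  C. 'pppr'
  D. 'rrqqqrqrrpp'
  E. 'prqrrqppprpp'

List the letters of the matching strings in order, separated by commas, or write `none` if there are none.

A → match
B → match
C → match
D → match
E → no match

A, B, C, D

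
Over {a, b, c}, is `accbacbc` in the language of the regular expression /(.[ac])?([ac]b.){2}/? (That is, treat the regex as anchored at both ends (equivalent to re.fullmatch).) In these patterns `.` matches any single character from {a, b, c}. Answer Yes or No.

Yes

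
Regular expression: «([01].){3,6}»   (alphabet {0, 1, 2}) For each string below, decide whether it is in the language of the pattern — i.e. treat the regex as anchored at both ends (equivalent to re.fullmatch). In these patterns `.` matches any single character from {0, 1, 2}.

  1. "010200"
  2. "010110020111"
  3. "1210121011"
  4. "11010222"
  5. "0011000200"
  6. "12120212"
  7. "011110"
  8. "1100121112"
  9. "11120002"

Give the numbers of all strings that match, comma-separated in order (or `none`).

1, 2, 3, 5, 6, 7, 8, 9

1 → match
2 → match
3 → match
4 → no match
5 → match
6 → match
7 → match
8 → match
9 → match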